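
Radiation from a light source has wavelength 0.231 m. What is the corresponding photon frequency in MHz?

1300 MHz

Take c = 2.99792458e8 m/s.
Since f = c/λ for a photon, f = 1.298e9 Hz.
Converting to MHz: f = 1298 MHz ≈ 1300 MHz.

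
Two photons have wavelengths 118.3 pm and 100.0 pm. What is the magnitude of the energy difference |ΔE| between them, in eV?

Using E = hc/λ: E₁ = 1.6792·10^-15 J, E₂ = 1.9864·10^-15 J.
|ΔE| = |1.6792·10^-15 − 1.9864·10^-15| = 3.07·10^-16 J = 1920 eV.

1920 eV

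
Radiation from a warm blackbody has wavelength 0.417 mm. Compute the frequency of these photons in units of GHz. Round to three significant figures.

Convert to SI: λ = 0.417 mm = 4.17 × 10^-4 m.
Apply f = c/λ: f = 7.189 × 10^11 Hz.
Converting to GHz: f = 718.9 GHz ≈ 719 GHz.

719 GHz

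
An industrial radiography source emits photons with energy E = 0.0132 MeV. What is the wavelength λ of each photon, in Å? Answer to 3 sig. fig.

Use h = 6.62607015e-34 J·s, c = 2.99792458e8 m/s, 1 eV = 1.602176634e-19 J.
In SI units: E = 0.0132 MeV = 2.1149e-15 J.
For a photon λ = hc/E, so λ = 9.393e-11 m.
Converting to Å: λ = 0.9393 Å ≈ 0.939 Å.

0.939 Å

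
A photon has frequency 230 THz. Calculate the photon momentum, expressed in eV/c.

Take h = 6.62607015·10^-34 J·s, c = 2.99792458·10^8 m/s, 1 eV = 1.602176634·10^-19 J.
In SI units: f = 230 THz = 2.30·10^14 Hz.
For a photon p = hf/c, so p = 5.084·10^-28 kg·m/s.
Converting to eV/c: p = 0.9512 eV/c ≈ 0.951 eV/c.

0.951 eV/c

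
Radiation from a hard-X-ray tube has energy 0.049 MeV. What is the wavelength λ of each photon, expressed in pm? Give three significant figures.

25.3 pm

First convert: E = 0.049 MeV = 7.8507 × 10^-15 J.
For a photon λ = hc/E, so λ = 2.530 × 10^-11 m.
Converting to pm: λ = 25.30 pm ≈ 25.3 pm.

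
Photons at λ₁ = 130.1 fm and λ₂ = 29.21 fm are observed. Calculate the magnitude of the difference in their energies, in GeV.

0.0329 GeV

Using E = hc/λ: E₁ = 1.5269 × 10^-12 J, E₂ = 6.8006 × 10^-12 J.
|ΔE| = |1.5269 × 10^-12 − 6.8006 × 10^-12| = 5.27 × 10^-12 J = 0.0329 GeV.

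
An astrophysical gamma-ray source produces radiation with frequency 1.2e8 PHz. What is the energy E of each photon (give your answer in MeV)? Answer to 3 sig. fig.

496 MeV

Take h = 6.62607015e-34 J·s, 1 eV = 1.602176634e-19 J.
First convert: f = 1.2e8 PHz = 1.2e23 Hz.
Since E = hf for a photon, E = 7.951e-11 J.
Converting to MeV: E = 496.3 MeV ≈ 496 MeV.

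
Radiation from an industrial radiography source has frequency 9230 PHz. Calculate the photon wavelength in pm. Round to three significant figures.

Use c = 2.99792458e8 m/s.
In SI units: f = 9230 PHz = 9.23e18 Hz.
For a photon λ = c/f, so λ = 3.248e-11 m.
Converting to pm: λ = 32.48 pm ≈ 32.5 pm.

32.5 pm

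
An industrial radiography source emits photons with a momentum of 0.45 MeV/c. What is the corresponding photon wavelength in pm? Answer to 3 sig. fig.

2.76 pm

First convert: p = 0.45 MeV/c = 2.4049e-22 kg·m/s.
Apply λ = h/p: λ = 2.755e-12 m.
Converting to pm: λ = 2.755 pm ≈ 2.76 pm.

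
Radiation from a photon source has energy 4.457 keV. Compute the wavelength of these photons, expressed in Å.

First convert: E = 4.457 keV = 7.1409 × 10^-16 J.
Apply λ = hc/E: λ = 2.782 × 10^-10 m.
Converting to Å: λ = 2.782 Å ≈ 2.78 Å.

2.78 Å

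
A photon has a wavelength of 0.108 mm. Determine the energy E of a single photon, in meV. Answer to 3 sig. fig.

11.5 meV

In SI units: λ = 0.108 mm = 1.08e-4 m.
Since E = hc/λ for a photon, E = 1.839e-21 J.
Converting to meV: E = 11.48 meV ≈ 11.5 meV.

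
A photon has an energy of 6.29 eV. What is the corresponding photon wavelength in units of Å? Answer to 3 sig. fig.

(h = 6.62607015 × 10^-34 J·s, c = 2.99792458 × 10^8 m/s, 1 eV = 1.602176634 × 10^-19 J.)
First convert: E = 6.29 eV = 1.0078 × 10^-18 J.
For a photon λ = hc/E, so λ = 1.971 × 10^-7 m.
Converting to Å: λ = 1971 Å ≈ 1970 Å.

1970 Å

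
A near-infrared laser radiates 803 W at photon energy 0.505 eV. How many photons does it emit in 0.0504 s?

Total energy: E_total = P·t = 803 × 0.0504 = 40.47 J.
Per-photon energy: E = 8.091 × 10^-20 J.
N = E_total / E_photon = 5.00 × 10^20.

5.00 × 10^20 photons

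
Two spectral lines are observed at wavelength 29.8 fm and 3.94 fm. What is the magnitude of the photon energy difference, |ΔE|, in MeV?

273 MeV

Using E = hc/λ: E₁ = 6.666 × 10^-12 J, E₂ = 5.042 × 10^-11 J.
|ΔE| = |6.666 × 10^-12 − 5.042 × 10^-11| = 4.38 × 10^-11 J = 273 MeV.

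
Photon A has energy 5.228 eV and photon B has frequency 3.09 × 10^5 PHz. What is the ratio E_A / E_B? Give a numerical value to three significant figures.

E_A = 8.376 × 10^-19 J (from energy = 5.228 eV, via E given directly).
E_B = 2.047 × 10^-13 J (from frequency = 3.09 × 10^5 PHz, via E = hf).
Ratio = 8.376 × 10^-19 / 2.047 × 10^-13 = 4.09 × 10^-6.

4.09 × 10^-6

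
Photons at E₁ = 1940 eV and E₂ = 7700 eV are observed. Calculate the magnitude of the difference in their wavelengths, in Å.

4.78 Å

Using λ = hc/E: λ₁ = 6.391e-10 m, λ₂ = 1.610e-10 m.
|Δλ| = |6.391e-10 − 1.610e-10| = 4.78e-10 m = 4.78 Å.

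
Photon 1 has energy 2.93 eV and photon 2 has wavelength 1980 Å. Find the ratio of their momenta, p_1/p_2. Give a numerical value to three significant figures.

p_1 = 1.566 × 10^-27 kg·m/s (from energy = 2.93 eV, via p = E/c).
p_2 = 3.347 × 10^-27 kg·m/s (from wavelength = 1980 Å, via p = h/λ).
Ratio = 1.566 × 10^-27 / 3.347 × 10^-27 = 0.468.

0.468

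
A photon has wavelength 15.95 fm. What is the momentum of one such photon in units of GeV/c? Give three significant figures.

Take h = 6.62607015e-34 J·s, c = 2.99792458e8 m/s, 1 eV = 1.602176634e-19 J.
First convert: λ = 15.95 fm = 1.595e-14 m.
For a photon p = h/λ, so p = 4.154e-20 kg·m/s.
Converting to GeV/c: p = 0.07773 GeV/c ≈ 0.0777 GeV/c.

0.0777 GeV/c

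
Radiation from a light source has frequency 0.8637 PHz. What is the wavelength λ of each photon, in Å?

3470 Å

(c = 2.99792458 × 10^8 m/s.)
Convert to SI: f = 0.8637 PHz = 8.637 × 10^14 Hz.
The photon relation is λ = c/f, giving λ = 3.471 × 10^-7 m.
Converting to Å: λ = 3471 Å ≈ 3470 Å.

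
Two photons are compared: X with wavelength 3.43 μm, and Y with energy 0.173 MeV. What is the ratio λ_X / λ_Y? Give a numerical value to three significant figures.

4.79 × 10^5

λ_X = 3.430 × 10^-6 m (from wavelength = 3.43 μm, via λ given directly).
λ_Y = 7.167 × 10^-12 m (from energy = 0.173 MeV, via λ = hc/E).
Ratio = 3.430 × 10^-6 / 7.167 × 10^-12 = 4.79 × 10^5.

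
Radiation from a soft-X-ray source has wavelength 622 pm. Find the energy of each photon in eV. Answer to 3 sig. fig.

1990 eV

Take h = 6.62607015e-34 J·s, c = 2.99792458e8 m/s, 1 eV = 1.602176634e-19 J.
First convert: λ = 622 pm = 6.22e-10 m.
The photon relation is E = hc/λ, giving E = 3.194e-16 J.
Converting to eV: E = 1993 eV ≈ 1990 eV.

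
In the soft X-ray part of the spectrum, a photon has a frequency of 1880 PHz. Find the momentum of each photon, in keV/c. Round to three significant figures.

7.78 keV/c

Use h = 6.62607015·10^-34 J·s, c = 2.99792458·10^8 m/s, 1 eV = 1.602176634·10^-19 J.
In SI units: f = 1880 PHz = 1.88·10^18 Hz.
Since p = hf/c for a photon, p = 4.155·10^-24 kg·m/s.
Converting to keV/c: p = 7.775 keV/c ≈ 7.78 keV/c.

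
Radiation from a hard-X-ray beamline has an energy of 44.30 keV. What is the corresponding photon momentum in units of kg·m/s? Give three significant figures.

2.37 × 10^-23 kg·m/s

First convert: E = 44.30 keV = 7.0976 × 10^-15 J.
Apply p = E/c: p = 2.368 × 10^-23 kg·m/s.
So p ≈ 2.37 × 10^-23 kg·m/s.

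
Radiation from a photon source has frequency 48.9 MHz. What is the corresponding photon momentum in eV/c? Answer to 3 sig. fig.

Use h = 6.62607015e-34 J·s, c = 2.99792458e8 m/s, 1 eV = 1.602176634e-19 J.
First convert: f = 48.9 MHz = 4.89e7 Hz.
For a photon p = hf/c, so p = 1.081e-34 kg·m/s.
Converting to eV/c: p = 2.022e-7 eV/c ≈ 2.02e-7 eV/c.

2.02e-7 eV/c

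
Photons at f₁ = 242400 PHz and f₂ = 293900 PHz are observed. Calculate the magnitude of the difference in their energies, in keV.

213 keV

Using E = hf: E₁ = 1.6062·10^-13 J, E₂ = 1.9474·10^-13 J.
|ΔE| = |1.6062·10^-13 − 1.9474·10^-13| = 3.41·10^-14 J = 213 keV.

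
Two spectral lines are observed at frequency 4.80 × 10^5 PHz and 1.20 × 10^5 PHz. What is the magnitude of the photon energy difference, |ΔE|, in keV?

Using E = hf: E₁ = 3.181 × 10^-13 J, E₂ = 7.951 × 10^-14 J.
|ΔE| = |3.181 × 10^-13 − 7.951 × 10^-14| = 2.39 × 10^-13 J = 1490 keV.

1490 keV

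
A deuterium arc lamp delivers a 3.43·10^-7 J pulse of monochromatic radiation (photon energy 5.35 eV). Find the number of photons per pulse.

4.00·10^11 photons

Per-photon energy: E = 8.572·10^-19 J (from energy = 5.35 eV).
N = E_total / E_photon = 3.43·10^-7 J / 8.572·10^-19 J = 4.00·10^11.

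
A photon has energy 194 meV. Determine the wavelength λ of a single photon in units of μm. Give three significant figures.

6.39 μm

(h = 6.62607015e-34 J·s, c = 2.99792458e8 m/s, 1 eV = 1.602176634e-19 J.)
First convert: E = 194 meV = 3.1082e-20 J.
For a photon λ = hc/E, so λ = 6.391e-6 m.
Converting to μm: λ = 6.391 μm ≈ 6.39 μm.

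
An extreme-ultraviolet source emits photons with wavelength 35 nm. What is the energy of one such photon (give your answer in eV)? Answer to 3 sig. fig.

First convert: λ = 35 nm = 3.5e-8 m.
Since E = hc/λ for a photon, E = 5.676e-18 J.
Converting to eV: E = 35.42 eV ≈ 35.4 eV.

35.4 eV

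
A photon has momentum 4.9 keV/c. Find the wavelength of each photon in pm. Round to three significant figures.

In SI units: p = 4.9 keV/c = 2.6187e-24 kg·m/s.
For a photon λ = h/p, so λ = 2.530e-10 m.
Converting to pm: λ = 253.0 pm ≈ 253 pm.

253 pm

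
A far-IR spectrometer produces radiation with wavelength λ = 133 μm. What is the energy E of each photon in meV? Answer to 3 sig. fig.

Take h = 6.62607015·10^-34 J·s, c = 2.99792458·10^8 m/s, 1 eV = 1.602176634·10^-19 J.
First convert: λ = 133 μm = 1.33·10^-4 m.
For a photon E = hc/λ, so E = 1.494·10^-21 J.
Converting to meV: E = 9.322 meV ≈ 9.32 meV.

9.32 meV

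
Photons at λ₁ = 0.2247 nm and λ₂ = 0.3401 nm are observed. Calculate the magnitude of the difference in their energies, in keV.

Using E = hc/λ: E₁ = 8.8404e-16 J, E₂ = 5.8408e-16 J.
|ΔE| = |8.8404e-16 − 5.8408e-16| = 3.00e-16 J = 1.87 keV.

1.87 keV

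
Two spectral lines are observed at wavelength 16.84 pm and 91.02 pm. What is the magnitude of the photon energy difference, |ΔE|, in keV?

Using E = hc/λ: E₁ = 1.1796e-14 J, E₂ = 2.1824e-15 J.
|ΔE| = |1.1796e-14 − 2.1824e-15| = 9.61e-15 J = 60.0 keV.

60.0 keV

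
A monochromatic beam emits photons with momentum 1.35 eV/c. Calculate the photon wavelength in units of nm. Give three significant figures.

Use h = 6.62607015 × 10^-34 J·s, c = 2.99792458 × 10^8 m/s, 1 eV = 1.602176634 × 10^-19 J.
In SI units: p = 1.35 eV/c = 7.2148 × 10^-28 kg·m/s.
Since λ = h/p for a photon, λ = 9.184 × 10^-7 m.
Converting to nm: λ = 918.4 nm ≈ 918 nm.

918 nm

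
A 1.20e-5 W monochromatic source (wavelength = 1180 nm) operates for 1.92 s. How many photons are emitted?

1.37e14 photons

Total energy: E_total = P·t = 1.20e-5 × 1.92 = 2.304e-5 J.
Per-photon energy: E = 1.683e-19 J.
N = E_total / E_photon = 1.37e14.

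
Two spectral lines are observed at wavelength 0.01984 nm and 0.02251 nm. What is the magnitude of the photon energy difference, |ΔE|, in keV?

7.41 keV

Using E = hc/λ: E₁ = 1.0012e-14 J, E₂ = 8.8247e-15 J.
|ΔE| = |1.0012e-14 − 8.8247e-15| = 1.19e-15 J = 7.41 keV.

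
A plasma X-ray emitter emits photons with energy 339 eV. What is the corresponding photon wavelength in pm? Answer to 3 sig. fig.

3660 pm

In SI units: E = 339 eV = 5.4314e-17 J.
Since λ = hc/E for a photon, λ = 3.657e-9 m.
Converting to pm: λ = 3657 pm ≈ 3660 pm.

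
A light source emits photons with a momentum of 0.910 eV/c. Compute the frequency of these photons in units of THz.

Use h = 6.62607015·10^-34 J·s, c = 2.99792458·10^8 m/s, 1 eV = 1.602176634·10^-19 J.
In SI units: p = 0.910 eV/c = 4.8633·10^-28 kg·m/s.
For a photon f = pc/h, so f = 2.200·10^14 Hz.
Converting to THz: f = 220.0 THz ≈ 220 THz.

220 THz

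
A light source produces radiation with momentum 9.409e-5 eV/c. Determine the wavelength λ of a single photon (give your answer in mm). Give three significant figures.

(h = 6.62607015e-34 J·s, c = 2.99792458e8 m/s, 1 eV = 1.602176634e-19 J.)
Convert to SI: p = 9.409e-5 eV/c = 5.0284e-32 kg·m/s.
Apply λ = h/p: λ = 0.01318 m.
Converting to mm: λ = 13.18 mm ≈ 13.2 mm.

13.2 mm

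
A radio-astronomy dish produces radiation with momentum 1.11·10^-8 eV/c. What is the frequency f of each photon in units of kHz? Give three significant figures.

Take h = 6.62607015·10^-34 J·s, c = 2.99792458·10^8 m/s, 1 eV = 1.602176634·10^-19 J.
Convert to SI: p = 1.11·10^-8 eV/c = 5.9322·10^-36 kg·m/s.
Since f = pc/h for a photon, f = 2.684·10^6 Hz.
Converting to kHz: f = 2684 kHz ≈ 2680 kHz.

2680 kHz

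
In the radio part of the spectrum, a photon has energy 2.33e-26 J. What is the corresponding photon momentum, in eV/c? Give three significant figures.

1.45e-7 eV/c

Use c = 2.99792458e8 m/s, 1 eV = 1.602176634e-19 J.
Since p = E/c for a photon, p = 7.772e-35 kg·m/s.
Converting to eV/c: p = 1.454e-7 eV/c ≈ 1.45e-7 eV/c.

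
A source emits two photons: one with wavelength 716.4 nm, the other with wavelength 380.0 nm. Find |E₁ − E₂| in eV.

1.53 eV

Using E = hc/λ: E₁ = 2.7728 × 10^-19 J, E₂ = 5.2275 × 10^-19 J.
|ΔE| = |2.7728 × 10^-19 − 5.2275 × 10^-19| = 2.45 × 10^-19 J = 1.53 eV.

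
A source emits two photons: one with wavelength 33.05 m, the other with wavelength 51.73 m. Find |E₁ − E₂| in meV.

1.35e-5 meV

Using E = hc/λ: E₁ = 6.0104e-27 J, E₂ = 3.8400e-27 J.
|ΔE| = |6.0104e-27 − 3.8400e-27| = 2.17e-27 J = 1.35e-5 meV.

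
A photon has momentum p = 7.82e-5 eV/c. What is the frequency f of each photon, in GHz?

Use h = 6.62607015e-34 J·s, c = 2.99792458e8 m/s, 1 eV = 1.602176634e-19 J.
First convert: p = 7.82e-5 eV/c = 4.1792e-32 kg·m/s.
The photon relation is f = pc/h, giving f = 1.891e10 Hz.
Converting to GHz: f = 18.91 GHz ≈ 18.9 GHz.

18.9 GHz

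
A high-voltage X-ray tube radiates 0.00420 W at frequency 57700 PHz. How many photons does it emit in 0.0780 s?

Total energy: E_total = P·t = 0.00420 × 0.0780 = 3.276e-4 J.
Per-photon energy: E = 3.823e-14 J.
N = E_total / E_photon = 8.57e9.

8.57e9 photons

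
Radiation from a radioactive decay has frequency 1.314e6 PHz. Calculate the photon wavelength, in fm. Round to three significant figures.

228 fm

Convert to SI: f = 1.314e6 PHz = 1.314e21 Hz.
Since λ = c/f for a photon, λ = 2.282e-13 m.
Converting to fm: λ = 228.2 fm ≈ 228 fm.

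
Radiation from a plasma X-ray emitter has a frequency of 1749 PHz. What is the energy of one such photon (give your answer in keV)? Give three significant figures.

(h = 6.62607015e-34 J·s, 1 eV = 1.602176634e-19 J.)
Convert to SI: f = 1749 PHz = 1.749e18 Hz.
Apply E = hf: E = 1.159e-15 J.
Converting to keV: E = 7.233 keV ≈ 7.23 keV.

7.23 keV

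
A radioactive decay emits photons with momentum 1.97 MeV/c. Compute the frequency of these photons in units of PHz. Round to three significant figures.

4.76·10^5 PHz

Convert to SI: p = 1.97 MeV/c = 1.0528·10^-21 kg·m/s.
Since f = pc/h for a photon, f = 4.763·10^20 Hz.
Converting to PHz: f = 476300 PHz ≈ 4.76·10^5 PHz.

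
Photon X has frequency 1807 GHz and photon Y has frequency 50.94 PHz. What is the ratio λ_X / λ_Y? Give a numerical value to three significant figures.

2.82·10^4

λ_X = 1.659·10^-4 m (from frequency = 1807 GHz, via λ = c/f).
λ_Y = 5.885·10^-9 m (from frequency = 50.94 PHz, via λ = c/f).
Ratio = 1.659·10^-4 / 5.885·10^-9 = 2.82·10^4.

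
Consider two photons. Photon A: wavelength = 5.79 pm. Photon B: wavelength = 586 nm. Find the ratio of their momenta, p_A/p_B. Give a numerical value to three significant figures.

1.01e5

p_A = 1.144e-22 kg·m/s (from wavelength = 5.79 pm, via p = h/λ).
p_B = 1.131e-27 kg·m/s (from wavelength = 586 nm, via p = h/λ).
Ratio = 1.144e-22 / 1.131e-27 = 1.01e5.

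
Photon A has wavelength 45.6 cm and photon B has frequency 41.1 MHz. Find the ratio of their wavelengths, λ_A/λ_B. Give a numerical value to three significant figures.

λ_A = 0.4560 m (from wavelength = 45.6 cm, via λ given directly).
λ_B = 7.294 m (from frequency = 41.1 MHz, via λ = c/f).
Ratio = 0.4560 / 7.294 = 0.0625.

0.0625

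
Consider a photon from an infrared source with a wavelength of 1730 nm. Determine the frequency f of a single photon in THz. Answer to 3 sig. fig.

173 THz

In SI units: λ = 1730 nm = 1.73e-6 m.
Since f = c/λ for a photon, f = 1.733e14 Hz.
Converting to THz: f = 173.3 THz ≈ 173 THz.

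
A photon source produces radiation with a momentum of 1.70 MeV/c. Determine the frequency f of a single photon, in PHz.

First convert: p = 1.70 MeV/c = 9.0853 × 10^-22 kg·m/s.
The photon relation is f = pc/h, giving f = 4.111 × 10^20 Hz.
Converting to PHz: f = 411100 PHz ≈ 4.11 × 10^5 PHz.

4.11 × 10^5 PHz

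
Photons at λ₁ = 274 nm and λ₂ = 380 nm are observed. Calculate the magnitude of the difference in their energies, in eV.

1.26 eV

Using E = hc/λ: E₁ = 7.250e-19 J, E₂ = 5.227e-19 J.
|ΔE| = |7.250e-19 − 5.227e-19| = 2.02e-19 J = 1.26 eV.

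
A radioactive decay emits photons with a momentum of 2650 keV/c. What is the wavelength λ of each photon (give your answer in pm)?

Use h = 6.62607015 × 10^-34 J·s, c = 2.99792458 × 10^8 m/s, 1 eV = 1.602176634 × 10^-19 J.
Convert to SI: p = 2650 keV/c = 1.4162 × 10^-21 kg·m/s.
For a photon λ = h/p, so λ = 4.679 × 10^-13 m.
Converting to pm: λ = 0.4679 pm ≈ 0.468 pm.

0.468 pm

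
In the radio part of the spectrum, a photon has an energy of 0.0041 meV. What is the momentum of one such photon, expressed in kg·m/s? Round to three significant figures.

First convert: E = 0.0041 meV = 6.5689 × 10^-25 J.
Apply p = E/c: p = 2.191 × 10^-33 kg·m/s.
So p ≈ 2.19 × 10^-33 kg·m/s.

2.19 × 10^-33 kg·m/s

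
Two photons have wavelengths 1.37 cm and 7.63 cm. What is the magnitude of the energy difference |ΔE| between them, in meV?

Using E = hc/λ: E₁ = 1.450·10^-23 J, E₂ = 2.603·10^-24 J.
|ΔE| = |1.450·10^-23 − 2.603·10^-24| = 1.19·10^-23 J = 0.0742 meV.

0.0742 meV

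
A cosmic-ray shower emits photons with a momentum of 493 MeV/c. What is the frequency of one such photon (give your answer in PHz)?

First convert: p = 493 MeV/c = 2.6347e-19 kg·m/s.
Apply f = pc/h: f = 1.192e23 Hz.
Converting to PHz: f = 1.192e8 PHz ≈ 1.19e8 PHz.

1.19e8 PHz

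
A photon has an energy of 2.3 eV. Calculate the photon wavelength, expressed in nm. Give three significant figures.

539 nm

Convert to SI: E = 2.3 eV = 3.6850e-19 J.
For a photon λ = hc/E, so λ = 5.391e-7 m.
Converting to nm: λ = 539.1 nm ≈ 539 nm.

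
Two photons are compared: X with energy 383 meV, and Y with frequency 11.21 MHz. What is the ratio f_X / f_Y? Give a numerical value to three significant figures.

8.26e6

f_X = 9.261e13 Hz (from energy = 383 meV, via f = E/h).
f_Y = 1.121e7 Hz (from frequency = 11.21 MHz, via f given directly).
Ratio = 9.261e13 / 1.121e7 = 8.26e6.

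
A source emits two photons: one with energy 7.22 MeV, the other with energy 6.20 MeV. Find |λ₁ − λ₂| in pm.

0.0283 pm

Using λ = hc/E: λ₁ = 1.717 × 10^-13 m, λ₂ = 2.000 × 10^-13 m.
|Δλ| = |1.717 × 10^-13 − 2.000 × 10^-13| = 2.83 × 10^-14 m = 0.0283 pm.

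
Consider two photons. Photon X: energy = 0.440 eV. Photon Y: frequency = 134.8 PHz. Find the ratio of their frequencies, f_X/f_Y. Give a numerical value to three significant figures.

7.89·10^-4

f_X = 1.064·10^14 Hz (from energy = 0.440 eV, via f = E/h).
f_Y = 1.348·10^17 Hz (from frequency = 134.8 PHz, via f given directly).
Ratio = 1.064·10^14 / 1.348·10^17 = 7.89·10^-4.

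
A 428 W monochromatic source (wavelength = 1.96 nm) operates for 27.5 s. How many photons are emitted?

1.16e20 photons

Total energy: E_total = P·t = 428 × 27.5 = 11770 J.
Per-photon energy: E = 1.013e-16 J.
N = E_total / E_photon = 1.16e20.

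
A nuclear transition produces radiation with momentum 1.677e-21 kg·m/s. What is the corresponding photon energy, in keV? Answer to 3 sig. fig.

3140 keV

The photon relation is E = pc, giving E = 5.028e-13 J.
Converting to keV: E = 3138 keV ≈ 3140 keV.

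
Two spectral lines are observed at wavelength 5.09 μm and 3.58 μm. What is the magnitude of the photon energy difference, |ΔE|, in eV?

Using E = hc/λ: E₁ = 3.903e-20 J, E₂ = 5.549e-20 J.
|ΔE| = |3.903e-20 − 5.549e-20| = 1.65e-20 J = 0.103 eV.

0.103 eV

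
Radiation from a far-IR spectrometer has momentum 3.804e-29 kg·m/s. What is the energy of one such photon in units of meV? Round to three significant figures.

(c = 2.99792458e8 m/s, 1 eV = 1.602176634e-19 J.)
The photon relation is E = pc, giving E = 1.140e-20 J.
Converting to meV: E = 71.18 meV ≈ 71.2 meV.

71.2 meV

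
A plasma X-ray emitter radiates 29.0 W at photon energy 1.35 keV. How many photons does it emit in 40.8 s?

5.47e18 photons

Total energy: E_total = P·t = 29.0 × 40.8 = 1183 J.
Per-photon energy: E = 2.163e-16 J.
N = E_total / E_photon = 5.47e18.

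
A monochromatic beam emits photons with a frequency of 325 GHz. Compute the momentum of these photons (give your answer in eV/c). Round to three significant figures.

Convert to SI: f = 325 GHz = 3.25 × 10^11 Hz.
For a photon p = hf/c, so p = 7.183 × 10^-31 kg·m/s.
Converting to eV/c: p = 0.001344 eV/c ≈ 1.34 × 10^-3 eV/c.

1.34 × 10^-3 eV/c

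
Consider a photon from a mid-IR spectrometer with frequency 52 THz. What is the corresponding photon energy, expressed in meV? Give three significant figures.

215 meV

Convert to SI: f = 52 THz = 5.2·10^13 Hz.
For a photon E = hf, so E = 3.446·10^-20 J.
Converting to meV: E = 215.1 meV ≈ 215 meV.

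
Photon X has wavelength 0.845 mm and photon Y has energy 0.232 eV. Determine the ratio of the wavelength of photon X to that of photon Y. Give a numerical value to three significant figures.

λ_X = 8.450 × 10^-4 m (from wavelength = 0.845 mm, via λ given directly).
λ_Y = 5.344 × 10^-6 m (from energy = 0.232 eV, via λ = hc/E).
Ratio = 8.450 × 10^-4 / 5.344 × 10^-6 = 158.

158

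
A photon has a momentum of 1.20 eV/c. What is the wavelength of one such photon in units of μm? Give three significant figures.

In SI units: p = 1.20 eV/c = 6.4131e-28 kg·m/s.
Since λ = h/p for a photon, λ = 1.033e-6 m.
Converting to μm: λ = 1.033 μm ≈ 1.03 μm.

1.03 μm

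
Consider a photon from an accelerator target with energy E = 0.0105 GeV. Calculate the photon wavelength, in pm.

Take h = 6.62607015·10^-34 J·s, c = 2.99792458·10^8 m/s, 1 eV = 1.602176634·10^-19 J.
In SI units: E = 0.0105 GeV = 1.6823·10^-12 J.
The photon relation is λ = hc/E, giving λ = 1.181·10^-13 m.
Converting to pm: λ = 0.1181 pm ≈ 0.118 pm.

0.118 pm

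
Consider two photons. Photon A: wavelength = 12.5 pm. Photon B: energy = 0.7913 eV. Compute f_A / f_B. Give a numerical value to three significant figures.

1.25 × 10^5

f_A = 2.398 × 10^19 Hz (from wavelength = 12.5 pm, via f = c/λ).
f_B = 1.913 × 10^14 Hz (from energy = 0.7913 eV, via f = E/h).
Ratio = 2.398 × 10^19 / 1.913 × 10^14 = 1.25 × 10^5.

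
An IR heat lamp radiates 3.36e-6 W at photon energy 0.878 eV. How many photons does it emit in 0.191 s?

Total energy: E_total = P·t = 3.36e-6 × 0.191 = 6.418e-7 J.
Per-photon energy: E = 1.407e-19 J.
N = E_total / E_photon = 4.56e12.

4.56e12 photons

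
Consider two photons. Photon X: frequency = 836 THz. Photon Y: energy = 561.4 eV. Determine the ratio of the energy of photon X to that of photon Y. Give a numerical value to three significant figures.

E_X = 5.539·10^-19 J (from frequency = 836 THz, via E = hf).
E_Y = 8.995·10^-17 J (from energy = 561.4 eV, via E given directly).
Ratio = 5.539·10^-19 / 8.995·10^-17 = 6.16·10^-3.

6.16·10^-3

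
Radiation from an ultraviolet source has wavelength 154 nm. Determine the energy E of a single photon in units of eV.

8.05 eV

(h = 6.62607015 × 10^-34 J·s, c = 2.99792458 × 10^8 m/s, 1 eV = 1.602176634 × 10^-19 J.)
First convert: λ = 154 nm = 1.54 × 10^-7 m.
The photon relation is E = hc/λ, giving E = 1.290 × 10^-18 J.
Converting to eV: E = 8.051 eV ≈ 8.05 eV.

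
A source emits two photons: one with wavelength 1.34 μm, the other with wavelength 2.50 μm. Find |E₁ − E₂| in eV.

Using E = hc/λ: E₁ = 1.482 × 10^-19 J, E₂ = 7.946 × 10^-20 J.
|ΔE| = |1.482 × 10^-19 − 7.946 × 10^-20| = 6.88 × 10^-20 J = 0.429 eV.

0.429 eV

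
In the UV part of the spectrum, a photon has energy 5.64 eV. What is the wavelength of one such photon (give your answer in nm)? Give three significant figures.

Convert to SI: E = 5.64 eV = 9.0363 × 10^-19 J.
Apply λ = hc/E: λ = 2.198 × 10^-7 m.
Converting to nm: λ = 219.8 nm ≈ 220 nm.

220 nm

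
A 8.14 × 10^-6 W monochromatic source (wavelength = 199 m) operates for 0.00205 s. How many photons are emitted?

Total energy: E_total = P·t = 8.14 × 10^-6 × 0.00205 = 1.669 × 10^-8 J.
Per-photon energy: E = 9.982 × 10^-28 J.
N = E_total / E_photon = 1.67 × 10^19.

1.67 × 10^19 photons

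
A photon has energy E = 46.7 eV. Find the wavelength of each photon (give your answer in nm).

First convert: E = 46.7 eV = 7.4822e-18 J.
Since λ = hc/E for a photon, λ = 2.655e-8 m.
Converting to nm: λ = 26.55 nm ≈ 26.5 nm.

26.5 nm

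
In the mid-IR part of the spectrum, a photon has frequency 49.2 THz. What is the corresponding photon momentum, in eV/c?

Convert to SI: f = 49.2 THz = 4.92e13 Hz.
Apply p = hf/c: p = 1.087e-28 kg·m/s.
Converting to eV/c: p = 0.2035 eV/c ≈ 0.203 eV/c.

0.203 eV/c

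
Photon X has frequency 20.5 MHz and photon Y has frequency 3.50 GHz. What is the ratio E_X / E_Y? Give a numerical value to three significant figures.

E_X = 1.358e-26 J (from frequency = 20.5 MHz, via E = hf).
E_Y = 2.319e-24 J (from frequency = 3.50 GHz, via E = hf).
Ratio = 1.358e-26 / 2.319e-24 = 5.86e-3.

5.86e-3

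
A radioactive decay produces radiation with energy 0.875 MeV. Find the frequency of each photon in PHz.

2.12e5 PHz

Use h = 6.62607015e-34 J·s, 1 eV = 1.602176634e-19 J.
Convert to SI: E = 0.875 MeV = 1.4019e-13 J.
The photon relation is f = E/h, giving f = 2.116e20 Hz.
Converting to PHz: f = 211600 PHz ≈ 2.12e5 PHz.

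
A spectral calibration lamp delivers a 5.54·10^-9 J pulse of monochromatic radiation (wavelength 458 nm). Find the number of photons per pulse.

1.28·10^10 photons

Per-photon energy: E = 4.337·10^-19 J (from wavelength = 458 nm).
N = E_total / E_photon = 5.54·10^-9 J / 4.337·10^-19 J = 1.28·10^10.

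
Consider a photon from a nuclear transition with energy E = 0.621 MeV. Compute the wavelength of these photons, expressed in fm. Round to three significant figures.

2000 fm

Take h = 6.62607015 × 10^-34 J·s, c = 2.99792458 × 10^8 m/s, 1 eV = 1.602176634 × 10^-19 J.
First convert: E = 0.621 MeV = 9.9495 × 10^-14 J.
Apply λ = hc/E: λ = 1.997 × 10^-12 m.
Converting to fm: λ = 1997 fm ≈ 2000 fm.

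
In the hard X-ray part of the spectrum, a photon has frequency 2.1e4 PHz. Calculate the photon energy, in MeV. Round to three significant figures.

Convert to SI: f = 2.1e4 PHz = 2.1e19 Hz.
Apply E = hf: E = 1.391e-14 J.
Converting to MeV: E = 0.08685 MeV ≈ 0.0868 MeV.

0.0868 MeV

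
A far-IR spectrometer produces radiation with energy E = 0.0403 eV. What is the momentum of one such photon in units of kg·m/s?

(c = 2.99792458e8 m/s, 1 eV = 1.602176634e-19 J.)
Convert to SI: E = 0.0403 eV = 6.4568e-21 J.
The photon relation is p = E/c, giving p = 2.154e-29 kg·m/s.
So p ≈ 2.15e-29 kg·m/s.

2.15e-29 kg·m/s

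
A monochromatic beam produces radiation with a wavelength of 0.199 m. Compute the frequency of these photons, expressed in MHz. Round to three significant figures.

The photon relation is f = c/λ, giving f = 1.506e9 Hz.
Converting to MHz: f = 1506 MHz ≈ 1510 MHz.

1510 MHz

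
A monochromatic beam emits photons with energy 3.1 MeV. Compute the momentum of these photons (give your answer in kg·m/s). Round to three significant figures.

1.66e-21 kg·m/s

Convert to SI: E = 3.1 MeV = 4.9667e-13 J.
For a photon p = E/c, so p = 1.657e-21 kg·m/s.
So p ≈ 1.66e-21 kg·m/s.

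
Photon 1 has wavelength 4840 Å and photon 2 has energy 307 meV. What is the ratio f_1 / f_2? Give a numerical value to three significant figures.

f_1 = 6.194·10^14 Hz (from wavelength = 4840 Å, via f = c/λ).
f_2 = 7.423·10^13 Hz (from energy = 307 meV, via f = E/h).
Ratio = 6.194·10^14 / 7.423·10^13 = 8.34.

8.34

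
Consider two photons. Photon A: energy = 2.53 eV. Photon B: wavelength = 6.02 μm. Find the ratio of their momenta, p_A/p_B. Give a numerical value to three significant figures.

12.3

p_A = 1.352 × 10^-27 kg·m/s (from energy = 2.53 eV, via p = E/c).
p_B = 1.101 × 10^-28 kg·m/s (from wavelength = 6.02 μm, via p = h/λ).
Ratio = 1.352 × 10^-27 / 1.101 × 10^-28 = 12.3.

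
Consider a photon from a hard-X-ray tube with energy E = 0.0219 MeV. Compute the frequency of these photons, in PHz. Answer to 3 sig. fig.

5300 PHz

First convert: E = 0.0219 MeV = 3.5088e-15 J.
Since f = E/h for a photon, f = 5.295e18 Hz.
Converting to PHz: f = 5295 PHz ≈ 5300 PHz.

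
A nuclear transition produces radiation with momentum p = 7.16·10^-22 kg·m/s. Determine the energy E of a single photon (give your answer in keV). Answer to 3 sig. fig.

Take c = 2.99792458·10^8 m/s, 1 eV = 1.602176634·10^-19 J.
The photon relation is E = pc, giving E = 2.147·10^-13 J.
Converting to keV: E = 1340 keV ≈ 1340 keV.

1340 keV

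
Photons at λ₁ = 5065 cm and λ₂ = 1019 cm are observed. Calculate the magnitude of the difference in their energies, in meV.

9.72e-5 meV

Using E = hc/λ: E₁ = 3.9219e-27 J, E₂ = 1.9494e-26 J.
|ΔE| = |3.9219e-27 − 1.9494e-26| = 1.56e-26 J = 9.72e-5 meV.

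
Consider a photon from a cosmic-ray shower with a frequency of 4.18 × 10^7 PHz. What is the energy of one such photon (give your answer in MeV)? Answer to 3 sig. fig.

173 MeV

(h = 6.62607015 × 10^-34 J·s, 1 eV = 1.602176634 × 10^-19 J.)
In SI units: f = 4.18 × 10^7 PHz = 4.18 × 10^22 Hz.
The photon relation is E = hf, giving E = 2.770 × 10^-11 J.
Converting to MeV: E = 172.9 MeV ≈ 173 MeV.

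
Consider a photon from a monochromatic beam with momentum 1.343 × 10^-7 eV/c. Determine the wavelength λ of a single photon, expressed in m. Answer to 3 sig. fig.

First convert: p = 1.343 × 10^-7 eV/c = 7.1774 × 10^-35 kg·m/s.
The photon relation is λ = h/p, giving λ = 9.232 m.
So λ ≈ 9.23 m.

9.23 m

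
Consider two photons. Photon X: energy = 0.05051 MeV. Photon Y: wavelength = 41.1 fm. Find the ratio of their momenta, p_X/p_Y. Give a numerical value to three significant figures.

1.67 × 10^-3

p_X = 2.699 × 10^-23 kg·m/s (from energy = 0.05051 MeV, via p = E/c).
p_Y = 1.612 × 10^-20 kg·m/s (from wavelength = 41.1 fm, via p = h/λ).
Ratio = 2.699 × 10^-23 / 1.612 × 10^-20 = 1.67 × 10^-3.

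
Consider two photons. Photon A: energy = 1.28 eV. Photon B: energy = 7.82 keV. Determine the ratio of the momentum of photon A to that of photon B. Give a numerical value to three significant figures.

1.64 × 10^-4

p_A = 6.841 × 10^-28 kg·m/s (from energy = 1.28 eV, via p = E/c).
p_B = 4.179 × 10^-24 kg·m/s (from energy = 7.82 keV, via p = E/c).
Ratio = 6.841 × 10^-28 / 4.179 × 10^-24 = 1.64 × 10^-4.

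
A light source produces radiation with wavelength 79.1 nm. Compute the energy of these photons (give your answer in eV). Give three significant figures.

15.7 eV

(h = 6.62607015e-34 J·s, c = 2.99792458e8 m/s, 1 eV = 1.602176634e-19 J.)
First convert: λ = 79.1 nm = 7.91e-8 m.
For a photon E = hc/λ, so E = 2.511e-18 J.
Converting to eV: E = 15.67 eV ≈ 15.7 eV.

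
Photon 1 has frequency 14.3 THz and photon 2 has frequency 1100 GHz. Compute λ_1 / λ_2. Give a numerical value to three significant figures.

λ_1 = 2.096 × 10^-5 m (from frequency = 14.3 THz, via λ = c/f).
λ_2 = 2.725 × 10^-4 m (from frequency = 1100 GHz, via λ = c/f).
Ratio = 2.096 × 10^-5 / 2.725 × 10^-4 = 0.0769.

0.0769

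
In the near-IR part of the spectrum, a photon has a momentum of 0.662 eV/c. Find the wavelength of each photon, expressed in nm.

In SI units: p = 0.662 eV/c = 3.5379 × 10^-28 kg·m/s.
Apply λ = h/p: λ = 1.873 × 10^-6 m.
Converting to nm: λ = 1873 nm ≈ 1870 nm.

1870 nm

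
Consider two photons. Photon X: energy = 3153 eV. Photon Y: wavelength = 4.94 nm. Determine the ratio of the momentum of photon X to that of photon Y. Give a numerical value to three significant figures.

p_X = 1.685e-24 kg·m/s (from energy = 3153 eV, via p = E/c).
p_Y = 1.341e-25 kg·m/s (from wavelength = 4.94 nm, via p = h/λ).
Ratio = 1.685e-24 / 1.341e-25 = 12.6.

12.6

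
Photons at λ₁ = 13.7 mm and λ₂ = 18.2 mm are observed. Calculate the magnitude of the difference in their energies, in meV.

0.0224 meV

Using E = hc/λ: E₁ = 1.450e-23 J, E₂ = 1.091e-23 J.
|ΔE| = |1.450e-23 − 1.091e-23| = 3.59e-24 J = 0.0224 meV.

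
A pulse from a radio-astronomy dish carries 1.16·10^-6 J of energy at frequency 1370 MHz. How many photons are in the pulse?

Per-photon energy: E = 9.078·10^-25 J (from frequency = 1370 MHz).
N = E_total / E_photon = 1.16·10^-6 J / 9.078·10^-25 J = 1.28·10^18.

1.28·10^18 photons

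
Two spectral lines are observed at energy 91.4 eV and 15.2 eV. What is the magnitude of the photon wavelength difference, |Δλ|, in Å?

680 Å

Using λ = hc/E: λ₁ = 1.357e-8 m, λ₂ = 8.157e-8 m.
|Δλ| = |1.357e-8 − 8.157e-8| = 6.80e-8 m = 680 Å.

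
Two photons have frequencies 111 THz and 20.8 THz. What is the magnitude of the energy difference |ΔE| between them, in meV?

373 meV

Using E = hf: E₁ = 7.355e-20 J, E₂ = 1.378e-20 J.
|ΔE| = |7.355e-20 − 1.378e-20| = 5.98e-20 J = 373 meV.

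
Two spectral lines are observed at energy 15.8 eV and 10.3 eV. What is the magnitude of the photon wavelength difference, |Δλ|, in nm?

41.9 nm

Using λ = hc/E: λ₁ = 7.847·10^-8 m, λ₂ = 1.204·10^-7 m.
|Δλ| = |7.847·10^-8 − 1.204·10^-7| = 4.19·10^-8 m = 41.9 nm.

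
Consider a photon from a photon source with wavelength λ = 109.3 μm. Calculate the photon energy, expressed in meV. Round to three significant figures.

Take h = 6.62607015 × 10^-34 J·s, c = 2.99792458 × 10^8 m/s, 1 eV = 1.602176634 × 10^-19 J.
First convert: λ = 109.3 μm = 1.093 × 10^-4 m.
For a photon E = hc/λ, so E = 1.817 × 10^-21 J.
Converting to meV: E = 11.34 meV ≈ 11.3 meV.

11.3 meV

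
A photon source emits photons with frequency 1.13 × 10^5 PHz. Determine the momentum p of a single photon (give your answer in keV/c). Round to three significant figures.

467 keV/c

Use h = 6.62607015 × 10^-34 J·s, c = 2.99792458 × 10^8 m/s, 1 eV = 1.602176634 × 10^-19 J.
In SI units: f = 1.13 × 10^5 PHz = 1.13 × 10^20 Hz.
For a photon p = hf/c, so p = 2.498 × 10^-22 kg·m/s.
Converting to keV/c: p = 467.3 keV/c ≈ 467 keV/c.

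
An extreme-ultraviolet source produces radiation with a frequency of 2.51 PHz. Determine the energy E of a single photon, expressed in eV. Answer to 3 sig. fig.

Take h = 6.62607015e-34 J·s, 1 eV = 1.602176634e-19 J.
In SI units: f = 2.51 PHz = 2.51e15 Hz.
Since E = hf for a photon, E = 1.663e-18 J.
Converting to eV: E = 10.38 eV ≈ 10.4 eV.

10.4 eV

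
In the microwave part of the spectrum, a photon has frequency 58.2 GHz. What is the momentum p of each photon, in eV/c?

2.41·10^-4 eV/c

Convert to SI: f = 58.2 GHz = 5.82·10^10 Hz.
For a photon p = hf/c, so p = 1.286·10^-31 kg·m/s.
Converting to eV/c: p = 2.407·10^-4 eV/c ≈ 2.41·10^-4 eV/c.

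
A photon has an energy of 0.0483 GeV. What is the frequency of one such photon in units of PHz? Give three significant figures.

First convert: E = 0.0483 GeV = 7.7385 × 10^-12 J.
For a photon f = E/h, so f = 1.168 × 10^22 Hz.
Converting to PHz: f = 1.168 × 10^7 PHz ≈ 1.17 × 10^7 PHz.

1.17 × 10^7 PHz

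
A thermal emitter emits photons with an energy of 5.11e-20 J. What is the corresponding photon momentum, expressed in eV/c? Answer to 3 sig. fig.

0.319 eV/c

Use c = 2.99792458e8 m/s, 1 eV = 1.602176634e-19 J.
Since p = E/c for a photon, p = 1.705e-28 kg·m/s.
Converting to eV/c: p = 0.3189 eV/c ≈ 0.319 eV/c.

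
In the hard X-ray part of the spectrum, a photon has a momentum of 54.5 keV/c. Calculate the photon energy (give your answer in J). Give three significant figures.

8.73 × 10^-15 J

Convert to SI: p = 54.5 keV/c = 2.9126 × 10^-23 kg·m/s.
Apply E = pc: E = 8.732 × 10^-15 J.
So E ≈ 8.73 × 10^-15 J.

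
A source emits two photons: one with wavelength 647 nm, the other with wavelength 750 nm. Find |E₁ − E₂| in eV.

0.263 eV

Using E = hc/λ: E₁ = 3.070·10^-19 J, E₂ = 2.649·10^-19 J.
|ΔE| = |3.070·10^-19 − 2.649·10^-19| = 4.22·10^-20 J = 0.263 eV.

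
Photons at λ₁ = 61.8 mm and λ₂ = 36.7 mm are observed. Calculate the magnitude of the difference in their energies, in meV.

Using E = hc/λ: E₁ = 3.214 × 10^-24 J, E₂ = 5.413 × 10^-24 J.
|ΔE| = |3.214 × 10^-24 − 5.413 × 10^-24| = 2.20 × 10^-24 J = 0.0137 meV.

0.0137 meV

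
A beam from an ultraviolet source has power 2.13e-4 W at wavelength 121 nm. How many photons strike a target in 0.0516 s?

Total energy: E_total = P·t = 2.13e-4 × 0.0516 = 1.099e-5 J.
Per-photon energy: E = 1.642e-18 J.
N = E_total / E_photon = 6.69e12.

6.69e12 photons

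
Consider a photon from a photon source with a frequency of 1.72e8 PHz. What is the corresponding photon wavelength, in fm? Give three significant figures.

Use c = 2.99792458e8 m/s.
Convert to SI: f = 1.72e8 PHz = 1.72e23 Hz.
Since λ = c/f for a photon, λ = 1.743e-15 m.
Converting to fm: λ = 1.743 fm ≈ 1.74 fm.

1.74 fm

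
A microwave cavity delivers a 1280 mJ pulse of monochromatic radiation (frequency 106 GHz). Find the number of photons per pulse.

Per-photon energy: E = 7.024e-23 J (from frequency = 106 GHz).
N = E_total / E_photon = 1.28 J / 7.024e-23 J = 1.82e22.

1.82e22 photons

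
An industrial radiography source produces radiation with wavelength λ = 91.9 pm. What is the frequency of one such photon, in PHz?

First convert: λ = 91.9 pm = 9.19e-11 m.
The photon relation is f = c/λ, giving f = 3.262e18 Hz.
Converting to PHz: f = 3262 PHz ≈ 3260 PHz.

3260 PHz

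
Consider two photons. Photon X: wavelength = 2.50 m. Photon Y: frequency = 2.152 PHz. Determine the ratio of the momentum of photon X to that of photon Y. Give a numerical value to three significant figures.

5.57e-8

p_X = 2.650e-34 kg·m/s (from wavelength = 2.50 m, via p = h/λ).
p_Y = 4.756e-27 kg·m/s (from frequency = 2.152 PHz, via p = hf/c).
Ratio = 2.650e-34 / 4.756e-27 = 5.57e-8.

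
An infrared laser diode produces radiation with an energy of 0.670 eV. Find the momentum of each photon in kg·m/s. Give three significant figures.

(c = 2.99792458e8 m/s, 1 eV = 1.602176634e-19 J.)
Convert to SI: E = 0.670 eV = 1.0735e-19 J.
Since p = E/c for a photon, p = 3.581e-28 kg·m/s.
So p ≈ 3.58e-28 kg·m/s.

3.58e-28 kg·m/s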